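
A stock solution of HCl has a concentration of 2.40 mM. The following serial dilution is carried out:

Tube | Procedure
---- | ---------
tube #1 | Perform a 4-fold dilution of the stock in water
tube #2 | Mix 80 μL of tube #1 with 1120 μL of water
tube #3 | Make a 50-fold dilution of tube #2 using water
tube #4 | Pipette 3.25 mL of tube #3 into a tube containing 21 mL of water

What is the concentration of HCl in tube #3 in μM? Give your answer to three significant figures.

0.800 μM

Step 1: 4-fold → factor 4
Step 2: 80 μL + 1120 μL = 1200 μL total → factor 1200/80 = 15
Step 3: 50-fold → factor 50
Dilution factor through tube #3 = 4 × 15 × 50 = 3000
[tube #3] = 2.40 mM / 3000 = 0.0008000 mM = 0.800 μM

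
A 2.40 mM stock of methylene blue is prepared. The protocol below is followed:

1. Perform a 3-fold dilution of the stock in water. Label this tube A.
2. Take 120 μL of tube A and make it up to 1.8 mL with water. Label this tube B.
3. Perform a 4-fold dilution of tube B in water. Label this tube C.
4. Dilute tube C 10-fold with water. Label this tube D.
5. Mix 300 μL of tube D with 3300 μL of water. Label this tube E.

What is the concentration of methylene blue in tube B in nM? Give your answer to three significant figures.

Step 1: 3-fold → factor 3
Step 2: 120 μL brought to 1.8 mL → factor 1800/120 = 15
Dilution factor through tube B = 3 × 15 = 45
[tube B] = 2.40 mM / 45 = 0.05333 mM = 5.33 × 10^4 nM

5.33 × 10^4 nM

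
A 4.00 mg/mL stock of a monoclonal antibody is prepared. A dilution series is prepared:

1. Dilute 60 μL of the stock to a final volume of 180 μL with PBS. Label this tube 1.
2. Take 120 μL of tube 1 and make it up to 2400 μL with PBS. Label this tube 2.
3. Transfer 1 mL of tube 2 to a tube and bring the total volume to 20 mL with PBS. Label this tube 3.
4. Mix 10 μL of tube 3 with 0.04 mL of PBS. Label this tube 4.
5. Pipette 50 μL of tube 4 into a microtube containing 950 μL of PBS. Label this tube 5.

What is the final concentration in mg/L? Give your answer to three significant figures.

Step 1: 60 μL brought to 180 μL → factor 180/60 = 3
Step 2: 120 μL brought to 2400 μL → factor 2400/120 = 20
Step 3: 1 mL brought to 20 mL → factor 20/1 = 20
Step 4: 10 μL + 0.04 mL = 50 μL total → factor 50/10 = 5
Step 5: 50 μL + 950 μL = 1000 μL total → factor 1000/50 = 20
Overall dilution factor = 3 × 20 × 20 × 5 × 20 = 1.2 × 10^5
Final = 4.00 mg/mL / 1.2 × 10^5 = 3.333 × 10^-5 mg/mL = 0.0333 mg/L

0.0333 mg/L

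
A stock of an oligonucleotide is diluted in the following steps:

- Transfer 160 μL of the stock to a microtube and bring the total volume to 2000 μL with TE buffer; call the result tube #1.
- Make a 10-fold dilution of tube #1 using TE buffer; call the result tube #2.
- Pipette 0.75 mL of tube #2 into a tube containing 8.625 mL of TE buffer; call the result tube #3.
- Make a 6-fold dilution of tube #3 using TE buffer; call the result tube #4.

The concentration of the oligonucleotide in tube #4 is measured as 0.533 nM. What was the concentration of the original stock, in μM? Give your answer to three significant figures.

Step 1: 160 μL brought to 2000 μL → factor 2000/160 = 12.5
Step 2: 10-fold → factor 10
Step 3: 0.75 mL + 8.625 mL = 9.375 mL total → factor 9.375/0.75 = 12.5
Step 4: 6-fold → factor 6
Overall dilution factor = 12.5 × 10 × 12.5 × 6 = 9375
Stock = 0.533 nM × 9375 = 4997 nM = 5.00 μM

5.00 μM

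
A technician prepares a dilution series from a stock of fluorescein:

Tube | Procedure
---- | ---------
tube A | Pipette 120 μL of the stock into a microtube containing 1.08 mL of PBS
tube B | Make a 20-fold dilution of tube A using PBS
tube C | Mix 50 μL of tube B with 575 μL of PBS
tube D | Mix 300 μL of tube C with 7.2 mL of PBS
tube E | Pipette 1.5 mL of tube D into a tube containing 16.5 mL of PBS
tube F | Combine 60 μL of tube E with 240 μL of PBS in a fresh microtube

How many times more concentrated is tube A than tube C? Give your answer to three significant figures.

Step 1: 120 μL + 1.08 mL = 1200 μL total → factor 1200/120 = 10
Step 2: 20-fold → factor 20
Step 3: 50 μL + 575 μL = 625 μL total → factor 625/50 = 12.5
Dilution factor to tube A = 10; to tube C = 2500
[tube A]/[tube C] = (factor to tube C)/(factor to tube A) = 2500/10 = 250

250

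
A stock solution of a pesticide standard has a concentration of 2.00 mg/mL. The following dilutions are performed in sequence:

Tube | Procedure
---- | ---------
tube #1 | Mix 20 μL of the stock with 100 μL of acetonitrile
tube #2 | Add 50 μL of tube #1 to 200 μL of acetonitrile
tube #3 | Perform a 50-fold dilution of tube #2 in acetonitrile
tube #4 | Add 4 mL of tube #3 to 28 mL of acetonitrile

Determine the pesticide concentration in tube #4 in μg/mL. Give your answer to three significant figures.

0.167 μg/mL

Step 1: 20 μL + 100 μL = 120 μL total → factor 120/20 = 6
Step 2: 50 μL + 200 μL = 250 μL total → factor 250/50 = 5
Step 3: 50-fold → factor 50
Step 4: 4 mL + 28 mL = 32 mL total → factor 32/4 = 8
Overall dilution factor = 6 × 5 × 50 × 8 = 12000
Final = 2.00 mg/mL / 12000 = 0.0001667 mg/mL = 0.167 μg/mL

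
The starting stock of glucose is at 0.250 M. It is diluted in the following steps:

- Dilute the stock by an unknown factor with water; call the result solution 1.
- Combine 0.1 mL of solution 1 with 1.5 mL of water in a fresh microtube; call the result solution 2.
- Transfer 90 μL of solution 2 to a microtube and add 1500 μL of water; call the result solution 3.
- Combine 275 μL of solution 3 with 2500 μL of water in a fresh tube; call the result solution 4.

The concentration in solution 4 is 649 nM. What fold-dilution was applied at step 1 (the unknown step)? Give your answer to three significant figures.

Step 1: unknown factor x
Step 2: 0.1 mL + 1.5 mL = 1.6 mL total → factor 1.6/0.1 = 16
Step 3: 90 μL + 1500 μL = 1590 μL total → factor 1590/90 = 17.667
Step 4: 275 μL + 2500 μL = 2775 μL total → factor 2775/275 = 10.091
Product of known-step factors = 2852.4
Overall factor = 0.250 M / (649 nM) = 3.8521 × 10^5
x = 3.8521 × 10^5 / 2852.4 = 135

135-fold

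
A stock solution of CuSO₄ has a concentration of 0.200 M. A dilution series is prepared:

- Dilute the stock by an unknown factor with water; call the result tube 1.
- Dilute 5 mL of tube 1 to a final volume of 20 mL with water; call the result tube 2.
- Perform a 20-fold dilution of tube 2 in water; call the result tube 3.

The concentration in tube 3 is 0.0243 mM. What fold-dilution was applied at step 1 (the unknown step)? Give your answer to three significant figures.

Step 1: unknown factor x
Step 2: 5 mL brought to 20 mL → factor 20/5 = 4
Step 3: 20-fold → factor 20
Product of known-step factors = 80
Overall factor = 0.200 M / (0.0243 mM) = 8230.5
x = 8230.5 / 80 = 103

103-fold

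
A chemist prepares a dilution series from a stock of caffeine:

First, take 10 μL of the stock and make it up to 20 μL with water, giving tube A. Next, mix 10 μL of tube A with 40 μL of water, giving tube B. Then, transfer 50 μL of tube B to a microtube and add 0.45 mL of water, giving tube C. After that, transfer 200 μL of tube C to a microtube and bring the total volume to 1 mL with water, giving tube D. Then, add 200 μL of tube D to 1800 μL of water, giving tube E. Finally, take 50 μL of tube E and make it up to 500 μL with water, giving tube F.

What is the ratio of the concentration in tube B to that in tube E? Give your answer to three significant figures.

500

Step 1: 10 μL brought to 20 μL → factor 20/10 = 2
Step 2: 10 μL + 40 μL = 50 μL total → factor 50/10 = 5
Step 3: 50 μL + 0.45 mL = 500 μL total → factor 500/50 = 10
Step 4: 200 μL brought to 1 mL → factor 1000/200 = 5
Step 5: 200 μL + 1800 μL = 2000 μL total → factor 2000/200 = 10
Dilution factor to tube B = 10; to tube E = 5000
[tube B]/[tube E] = (factor to tube E)/(factor to tube B) = 5000/10 = 500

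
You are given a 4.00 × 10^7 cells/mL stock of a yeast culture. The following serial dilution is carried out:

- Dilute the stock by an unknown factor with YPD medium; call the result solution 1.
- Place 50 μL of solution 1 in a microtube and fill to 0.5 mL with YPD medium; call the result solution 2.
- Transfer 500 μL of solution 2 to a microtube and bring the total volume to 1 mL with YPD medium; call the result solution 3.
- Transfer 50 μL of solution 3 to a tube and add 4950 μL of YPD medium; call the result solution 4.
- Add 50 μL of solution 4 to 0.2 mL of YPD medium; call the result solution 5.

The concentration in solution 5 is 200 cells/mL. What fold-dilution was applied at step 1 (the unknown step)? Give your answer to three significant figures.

20.0-fold

Step 1: unknown factor x
Step 2: 50 μL brought to 0.5 mL → factor 500/50 = 10
Step 3: 500 μL brought to 1 mL → factor 1000/500 = 2
Step 4: 50 μL + 4950 μL = 5000 μL total → factor 5000/50 = 100
Step 5: 50 μL + 0.2 mL = 250 μL total → factor 250/50 = 5
Product of known-step factors = 10000
Overall factor = 4.00 × 10^7 cells/mL / (200 cells/mL) = 2 × 10^5
x = 2 × 10^5 / 10000 = 20.0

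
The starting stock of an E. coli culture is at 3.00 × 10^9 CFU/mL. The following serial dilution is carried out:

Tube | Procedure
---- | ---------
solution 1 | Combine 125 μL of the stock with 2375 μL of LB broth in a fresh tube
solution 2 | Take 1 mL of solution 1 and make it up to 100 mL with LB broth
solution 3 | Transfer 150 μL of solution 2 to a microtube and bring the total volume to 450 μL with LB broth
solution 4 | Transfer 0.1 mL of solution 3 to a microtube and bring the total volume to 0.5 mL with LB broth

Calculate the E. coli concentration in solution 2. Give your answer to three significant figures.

1.50 × 10^6 CFU/mL

Step 1: 125 μL + 2375 μL = 2500 μL total → factor 2500/125 = 20
Step 2: 1 mL brought to 100 mL → factor 100/1 = 100
Dilution factor through solution 2 = 20 × 100 = 2000
[solution 2] = 3.00 × 10^9 CFU/mL / 2000 = 1.50 × 10^6 CFU/mL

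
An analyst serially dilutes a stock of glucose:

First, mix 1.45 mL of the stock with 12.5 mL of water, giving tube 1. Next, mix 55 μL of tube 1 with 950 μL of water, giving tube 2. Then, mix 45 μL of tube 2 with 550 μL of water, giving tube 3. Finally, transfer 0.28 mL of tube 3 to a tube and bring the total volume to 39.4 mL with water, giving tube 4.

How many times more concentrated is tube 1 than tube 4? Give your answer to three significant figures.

Step 1: 1.45 mL + 12.5 mL = 13.95 mL total → factor 13.95/1.45 = 9.6207
Step 2: 55 μL + 950 μL = 1005 μL total → factor 1005/55 = 18.273
Step 3: 45 μL + 550 μL = 595 μL total → factor 595/45 = 13.222
Step 4: 0.28 mL brought to 39.4 mL → factor 39.4/0.28 = 140.71
Dilution factor to tube 1 = 9.6207; to tube 4 = 3.2708 × 10^5
[tube 1]/[tube 4] = (factor to tube 4)/(factor to tube 1) = 3.2708 × 10^5/9.6207 = 3.40 × 10^4

3.40 × 10^4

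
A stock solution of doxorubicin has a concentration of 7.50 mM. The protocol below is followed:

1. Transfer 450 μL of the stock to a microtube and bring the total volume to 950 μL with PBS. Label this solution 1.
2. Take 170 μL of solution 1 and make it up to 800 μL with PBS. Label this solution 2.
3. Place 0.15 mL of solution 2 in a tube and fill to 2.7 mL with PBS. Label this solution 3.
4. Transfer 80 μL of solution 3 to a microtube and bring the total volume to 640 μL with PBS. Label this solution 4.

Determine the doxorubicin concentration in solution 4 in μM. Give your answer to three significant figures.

Step 1: 450 μL brought to 950 μL → factor 950/450 = 2.1111
Step 2: 170 μL brought to 800 μL → factor 800/170 = 4.7059
Step 3: 0.15 mL brought to 2.7 mL → factor 2.7/0.15 = 18
Step 4: 80 μL brought to 640 μL → factor 640/80 = 8
Overall dilution factor = 2.1111 × 4.7059 × 18 × 8 = 1430.6
Final = 7.50 mM / 1430.6 = 0.005243 mM = 5.24 μM

5.24 μM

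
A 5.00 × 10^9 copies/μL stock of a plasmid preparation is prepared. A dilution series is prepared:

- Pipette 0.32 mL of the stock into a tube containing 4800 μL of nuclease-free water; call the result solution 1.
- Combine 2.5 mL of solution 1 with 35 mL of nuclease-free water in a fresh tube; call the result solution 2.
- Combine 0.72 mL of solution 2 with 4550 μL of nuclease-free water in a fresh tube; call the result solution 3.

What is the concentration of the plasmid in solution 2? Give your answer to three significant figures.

Step 1: 0.32 mL + 4800 μL = 5.12 mL total → factor 5.12/0.32 = 16
Step 2: 2.5 mL + 35 mL = 37.5 mL total → factor 37.5/2.5 = 15
Dilution factor through solution 2 = 16 × 15 = 240
[solution 2] = 5.00 × 10^9 copies/μL / 240 = 2.08 × 10^7 copies/μL

2.08 × 10^7 copies/μL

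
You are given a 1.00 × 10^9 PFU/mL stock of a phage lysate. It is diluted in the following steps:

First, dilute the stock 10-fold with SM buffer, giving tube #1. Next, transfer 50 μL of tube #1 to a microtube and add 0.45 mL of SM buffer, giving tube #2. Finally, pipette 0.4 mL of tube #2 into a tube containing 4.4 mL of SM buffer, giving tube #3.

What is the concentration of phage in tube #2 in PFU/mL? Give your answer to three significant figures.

1.00 × 10^7 PFU/mL

Step 1: 10-fold → factor 10
Step 2: 50 μL + 0.45 mL = 500 μL total → factor 500/50 = 10
Dilution factor through tube #2 = 10 × 10 = 100
[tube #2] = 1.00 × 10^9 PFU/mL / 100 = 1.00 × 10^7 PFU/mL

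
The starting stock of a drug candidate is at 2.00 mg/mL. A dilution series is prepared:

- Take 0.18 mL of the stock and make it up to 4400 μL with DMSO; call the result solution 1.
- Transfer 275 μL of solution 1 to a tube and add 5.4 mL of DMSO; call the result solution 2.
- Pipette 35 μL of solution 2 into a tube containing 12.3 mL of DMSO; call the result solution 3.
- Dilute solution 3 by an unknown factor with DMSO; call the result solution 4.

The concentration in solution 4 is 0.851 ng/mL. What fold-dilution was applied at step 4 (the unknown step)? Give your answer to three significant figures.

Step 1: 0.18 mL brought to 4400 μL → factor 4.4/0.18 = 24.444
Step 2: 275 μL + 5.4 mL = 5675 μL total → factor 5675/275 = 20.636
Step 3: 35 μL + 12.3 mL = 12335 μL total → factor 12335/35 = 352.43
Step 4: unknown factor x
Product of known-step factors = 1.7778 × 10^5
Overall factor = 2.00 mg/mL / (0.851 ng/mL) = 2.3502 × 10^6
x = 2.3502 × 10^6 / 1.7778 × 10^5 = 13.2

13.2-fold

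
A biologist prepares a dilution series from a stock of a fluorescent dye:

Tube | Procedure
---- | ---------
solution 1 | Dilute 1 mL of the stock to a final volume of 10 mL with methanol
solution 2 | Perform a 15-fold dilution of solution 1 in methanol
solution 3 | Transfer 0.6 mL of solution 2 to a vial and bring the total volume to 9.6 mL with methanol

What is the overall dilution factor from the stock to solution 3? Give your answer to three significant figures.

Step 1: 1 mL brought to 10 mL → factor 10/1 = 10
Step 2: 15-fold → factor 15
Step 3: 0.6 mL brought to 9.6 mL → factor 9.6/0.6 = 16
Overall dilution factor = 10 × 15 × 16 = 2400

2.40 × 10^3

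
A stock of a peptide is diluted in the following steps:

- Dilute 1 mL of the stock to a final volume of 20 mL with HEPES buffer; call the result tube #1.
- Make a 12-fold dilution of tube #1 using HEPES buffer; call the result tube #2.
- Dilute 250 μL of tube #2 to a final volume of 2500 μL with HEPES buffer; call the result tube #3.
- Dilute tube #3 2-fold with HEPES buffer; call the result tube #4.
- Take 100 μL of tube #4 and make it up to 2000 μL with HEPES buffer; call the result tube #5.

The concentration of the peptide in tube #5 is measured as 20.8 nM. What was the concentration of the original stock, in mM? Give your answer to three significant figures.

Step 1: 1 mL brought to 20 mL → factor 20/1 = 20
Step 2: 12-fold → factor 12
Step 3: 250 μL brought to 2500 μL → factor 2500/250 = 10
Step 4: 2-fold → factor 2
Step 5: 100 μL brought to 2000 μL → factor 2000/100 = 20
Overall dilution factor = 20 × 12 × 10 × 2 × 20 = 96000
Stock = 20.8 nM × 96000 = 1.997 × 10^6 nM = 2.00 mM

2.00 mM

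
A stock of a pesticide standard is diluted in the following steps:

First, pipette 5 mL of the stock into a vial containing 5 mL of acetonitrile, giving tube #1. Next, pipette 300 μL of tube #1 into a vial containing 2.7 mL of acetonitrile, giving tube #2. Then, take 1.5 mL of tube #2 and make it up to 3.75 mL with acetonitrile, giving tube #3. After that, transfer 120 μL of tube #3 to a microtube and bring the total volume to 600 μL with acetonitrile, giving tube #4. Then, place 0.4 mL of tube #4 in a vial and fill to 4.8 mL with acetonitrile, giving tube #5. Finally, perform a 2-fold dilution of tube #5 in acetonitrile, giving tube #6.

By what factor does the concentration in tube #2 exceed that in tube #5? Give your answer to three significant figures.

150

Step 1: 5 mL + 5 mL = 10 mL total → factor 10/5 = 2
Step 2: 300 μL + 2.7 mL = 3000 μL total → factor 3000/300 = 10
Step 3: 1.5 mL brought to 3.75 mL → factor 3.75/1.5 = 2.5
Step 4: 120 μL brought to 600 μL → factor 600/120 = 5
Step 5: 0.4 mL brought to 4.8 mL → factor 4.8/0.4 = 12
Dilution factor to tube #2 = 20; to tube #5 = 3000
[tube #2]/[tube #5] = (factor to tube #5)/(factor to tube #2) = 3000/20 = 150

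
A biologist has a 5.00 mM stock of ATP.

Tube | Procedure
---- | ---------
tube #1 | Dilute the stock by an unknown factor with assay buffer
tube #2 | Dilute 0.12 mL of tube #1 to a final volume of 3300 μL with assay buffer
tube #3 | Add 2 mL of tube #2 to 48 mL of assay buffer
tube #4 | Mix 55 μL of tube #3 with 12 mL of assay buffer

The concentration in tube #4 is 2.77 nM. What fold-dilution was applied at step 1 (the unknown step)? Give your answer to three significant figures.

Step 1: unknown factor x
Step 2: 0.12 mL brought to 3300 μL → factor 3.3/0.12 = 27.5
Step 3: 2 mL + 48 mL = 50 mL total → factor 50/2 = 25
Step 4: 55 μL + 12 mL = 12055 μL total → factor 12055/55 = 219.18
Product of known-step factors = 1.5069 × 10^5
Overall factor = 5.00 mM / (2.77 nM) = 1.8051 × 10^6
x = 1.8051 × 10^6 / 1.5069 × 10^5 = 12.0

12.0-fold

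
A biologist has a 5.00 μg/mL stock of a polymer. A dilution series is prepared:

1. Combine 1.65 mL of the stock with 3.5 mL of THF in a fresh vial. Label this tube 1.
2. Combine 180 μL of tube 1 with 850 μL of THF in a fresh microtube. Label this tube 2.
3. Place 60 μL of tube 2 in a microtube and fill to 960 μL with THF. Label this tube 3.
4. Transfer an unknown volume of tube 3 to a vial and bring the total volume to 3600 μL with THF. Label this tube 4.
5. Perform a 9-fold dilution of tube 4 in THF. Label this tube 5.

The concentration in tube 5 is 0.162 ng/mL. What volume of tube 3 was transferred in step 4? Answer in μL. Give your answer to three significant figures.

300 μL

Step 1: 1.65 mL + 3.5 mL = 5.15 mL total → factor 5.15/1.65 = 3.1212
Step 2: 180 μL + 850 μL = 1030 μL total → factor 1030/180 = 5.7222
Step 3: 60 μL brought to 960 μL → factor 960/60 = 16
Step 4: v brought to 3600 μL → factor = 3600 μL/v
Step 5: 9-fold → factor 9
Product of known-step factors = 2571.9
Overall factor = 5.00 μg/mL / (0.162 ng/mL) = 30864
Step-4 factor = 30864 / 2571.9 = 12.001
v = 3600 μL / 12.001 = 300 μL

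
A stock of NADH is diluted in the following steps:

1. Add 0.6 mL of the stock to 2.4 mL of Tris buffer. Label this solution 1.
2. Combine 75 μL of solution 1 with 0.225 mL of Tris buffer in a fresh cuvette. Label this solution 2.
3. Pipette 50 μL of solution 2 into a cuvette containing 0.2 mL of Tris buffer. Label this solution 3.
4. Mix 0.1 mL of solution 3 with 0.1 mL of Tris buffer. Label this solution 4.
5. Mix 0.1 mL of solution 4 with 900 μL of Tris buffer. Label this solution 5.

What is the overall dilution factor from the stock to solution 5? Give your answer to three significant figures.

2.00 × 10^3

Step 1: 0.6 mL + 2.4 mL = 3 mL total → factor 3/0.6 = 5
Step 2: 75 μL + 0.225 mL = 300 μL total → factor 300/75 = 4
Step 3: 50 μL + 0.2 mL = 250 μL total → factor 250/50 = 5
Step 4: 0.1 mL + 0.1 mL = 0.2 mL total → factor 0.2/0.1 = 2
Step 5: 0.1 mL + 900 μL = 1 mL total → factor 1/0.1 = 10
Overall dilution factor = 5 × 4 × 5 × 2 × 10 = 2000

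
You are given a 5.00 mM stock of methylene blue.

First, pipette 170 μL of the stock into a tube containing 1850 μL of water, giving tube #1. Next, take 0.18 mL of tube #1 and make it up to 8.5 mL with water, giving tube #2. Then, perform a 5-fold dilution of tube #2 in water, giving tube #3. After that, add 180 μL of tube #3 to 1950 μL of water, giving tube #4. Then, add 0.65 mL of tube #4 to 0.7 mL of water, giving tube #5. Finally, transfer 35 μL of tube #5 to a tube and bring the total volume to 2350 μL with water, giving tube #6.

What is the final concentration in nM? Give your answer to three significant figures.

1.08 nM

Step 1: 170 μL + 1850 μL = 2020 μL total → factor 2020/170 = 11.882
Step 2: 0.18 mL brought to 8.5 mL → factor 8.5/0.18 = 47.222
Step 3: 5-fold → factor 5
Step 4: 180 μL + 1950 μL = 2130 μL total → factor 2130/180 = 11.833
Step 5: 0.65 mL + 0.7 mL = 1.35 mL total → factor 1.35/0.65 = 2.0769
Step 6: 35 μL brought to 2350 μL → factor 2350/35 = 67.143
Overall dilution factor = 11.882 × 47.222 × 5 × 11.833 × 2.0769 × 67.143 = 4.6296 × 10^6
Final = 5.00 mM / 4.6296 × 10^6 = 1.080 × 10^-6 mM = 1.08 nM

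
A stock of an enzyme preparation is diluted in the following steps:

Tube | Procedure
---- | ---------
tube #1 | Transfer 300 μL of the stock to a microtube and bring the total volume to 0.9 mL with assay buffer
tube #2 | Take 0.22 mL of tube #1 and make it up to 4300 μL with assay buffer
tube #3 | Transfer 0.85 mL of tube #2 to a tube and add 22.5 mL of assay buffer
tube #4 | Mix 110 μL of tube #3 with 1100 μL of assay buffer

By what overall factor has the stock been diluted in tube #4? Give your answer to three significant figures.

1.77 × 10^4

Step 1: 300 μL brought to 0.9 mL → factor 900/300 = 3
Step 2: 0.22 mL brought to 4300 μL → factor 4.3/0.22 = 19.545
Step 3: 0.85 mL + 22.5 mL = 23.35 mL total → factor 23.35/0.85 = 27.471
Step 4: 110 μL + 1100 μL = 1210 μL total → factor 1210/110 = 11
Overall dilution factor = 3 × 19.545 × 27.471 × 11 = 17719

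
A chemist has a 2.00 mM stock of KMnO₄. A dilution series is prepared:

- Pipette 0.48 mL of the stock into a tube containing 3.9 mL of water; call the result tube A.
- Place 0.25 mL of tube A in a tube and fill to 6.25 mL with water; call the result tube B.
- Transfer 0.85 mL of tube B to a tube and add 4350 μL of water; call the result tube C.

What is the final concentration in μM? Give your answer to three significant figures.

Step 1: 0.48 mL + 3.9 mL = 4.38 mL total → factor 4.38/0.48 = 9.125
Step 2: 0.25 mL brought to 6.25 mL → factor 6.25/0.25 = 25
Step 3: 0.85 mL + 4350 μL = 5.2 mL total → factor 5.2/0.85 = 6.1176
Overall dilution factor = 9.125 × 25 × 6.1176 = 1395.6
Final = 2.00 mM / 1395.6 = 0.001433 mM = 1.43 μM

1.43 μM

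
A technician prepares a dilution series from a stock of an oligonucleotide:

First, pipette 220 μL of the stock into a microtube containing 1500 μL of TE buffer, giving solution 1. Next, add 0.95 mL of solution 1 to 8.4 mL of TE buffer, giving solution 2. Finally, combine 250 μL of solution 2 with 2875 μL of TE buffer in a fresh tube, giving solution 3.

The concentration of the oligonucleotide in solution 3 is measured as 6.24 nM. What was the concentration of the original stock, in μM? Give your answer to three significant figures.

Step 1: 220 μL + 1500 μL = 1720 μL total → factor 1720/220 = 7.8182
Step 2: 0.95 mL + 8.4 mL = 9.35 mL total → factor 9.35/0.95 = 9.8421
Step 3: 250 μL + 2875 μL = 3125 μL total → factor 3125/250 = 12.5
Overall dilution factor = 7.8182 × 9.8421 × 12.5 = 961.84
Stock = 6.24 nM × 961.84 = 6002 nM = 6.00 μM

6.00 μM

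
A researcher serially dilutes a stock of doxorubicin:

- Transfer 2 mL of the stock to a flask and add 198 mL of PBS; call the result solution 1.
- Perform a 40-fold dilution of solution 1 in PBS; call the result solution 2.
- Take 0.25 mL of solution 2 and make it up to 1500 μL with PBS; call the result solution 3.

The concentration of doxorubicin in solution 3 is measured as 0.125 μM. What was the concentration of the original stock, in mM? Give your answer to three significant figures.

3.00 mM

Step 1: 2 mL + 198 mL = 200 mL total → factor 200/2 = 100
Step 2: 40-fold → factor 40
Step 3: 0.25 mL brought to 1500 μL → factor 1.5/0.25 = 6
Overall dilution factor = 100 × 40 × 6 = 24000
Stock = 0.125 μM × 24000 = 3000 μM = 3.00 mM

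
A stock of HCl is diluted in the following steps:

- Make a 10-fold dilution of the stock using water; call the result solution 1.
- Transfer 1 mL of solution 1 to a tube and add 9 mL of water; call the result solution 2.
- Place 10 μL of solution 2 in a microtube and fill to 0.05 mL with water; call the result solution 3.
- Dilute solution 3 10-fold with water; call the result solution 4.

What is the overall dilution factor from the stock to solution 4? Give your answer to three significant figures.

Step 1: 10-fold → factor 10
Step 2: 1 mL + 9 mL = 10 mL total → factor 10/1 = 10
Step 3: 10 μL brought to 0.05 mL → factor 50/10 = 5
Step 4: 10-fold → factor 10
Overall dilution factor = 10 × 10 × 5 × 10 = 5000

5.00 × 10^3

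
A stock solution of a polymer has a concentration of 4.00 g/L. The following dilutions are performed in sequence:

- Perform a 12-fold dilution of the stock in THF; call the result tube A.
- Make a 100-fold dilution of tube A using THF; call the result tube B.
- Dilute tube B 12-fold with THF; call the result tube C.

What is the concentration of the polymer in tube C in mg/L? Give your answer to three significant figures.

Step 1: 12-fold → factor 12
Step 2: 100-fold → factor 100
Step 3: 12-fold → factor 12
Overall dilution factor = 12 × 100 × 12 = 14400
Final = 4.00 g/L / 14400 = 0.0002778 g/L = 0.278 mg/L

0.278 mg/L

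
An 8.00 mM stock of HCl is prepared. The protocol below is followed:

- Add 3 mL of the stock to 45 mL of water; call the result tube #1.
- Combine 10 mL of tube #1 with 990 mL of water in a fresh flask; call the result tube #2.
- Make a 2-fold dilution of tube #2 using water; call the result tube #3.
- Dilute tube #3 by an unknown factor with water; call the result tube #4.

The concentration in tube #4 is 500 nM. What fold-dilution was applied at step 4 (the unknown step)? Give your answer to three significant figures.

Step 1: 3 mL + 45 mL = 48 mL total → factor 48/3 = 16
Step 2: 10 mL + 990 mL = 1000 mL total → factor 1000/10 = 100
Step 3: 2-fold → factor 2
Step 4: unknown factor x
Product of known-step factors = 3200
Overall factor = 8.00 mM / (500 nM) = 16000
x = 16000 / 3200 = 5.00

5.00-fold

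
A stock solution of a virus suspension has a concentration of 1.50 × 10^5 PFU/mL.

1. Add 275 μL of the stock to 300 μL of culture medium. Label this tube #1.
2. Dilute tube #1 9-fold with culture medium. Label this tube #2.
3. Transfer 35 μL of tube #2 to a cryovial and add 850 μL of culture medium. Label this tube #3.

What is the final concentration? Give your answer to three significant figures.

Step 1: 275 μL + 300 μL = 575 μL total → factor 575/275 = 2.0909
Step 2: 9-fold → factor 9
Step 3: 35 μL + 850 μL = 885 μL total → factor 885/35 = 25.286
Overall dilution factor = 2.0909 × 9 × 25.286 = 475.83
Final = 1.50 × 10^5 PFU/mL / 475.83 = 315 PFU/mL

315 PFU/mL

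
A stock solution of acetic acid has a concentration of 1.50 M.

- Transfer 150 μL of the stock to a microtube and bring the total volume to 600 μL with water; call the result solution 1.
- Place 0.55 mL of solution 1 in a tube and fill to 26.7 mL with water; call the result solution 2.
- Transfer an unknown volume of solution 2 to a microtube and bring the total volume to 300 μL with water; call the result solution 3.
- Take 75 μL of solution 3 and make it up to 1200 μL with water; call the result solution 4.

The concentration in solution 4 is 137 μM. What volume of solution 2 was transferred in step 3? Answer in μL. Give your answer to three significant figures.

Step 1: 150 μL brought to 600 μL → factor 600/150 = 4
Step 2: 0.55 mL brought to 26.7 mL → factor 26.7/0.55 = 48.545
Step 3: v brought to 300 μL → factor = 300 μL/v
Step 4: 75 μL brought to 1200 μL → factor 1200/75 = 16
Product of known-step factors = 3106.9
Overall factor = 1.50 M / (137 μM) = 10949
Step-3 factor = 10949 / 3106.9 = 3.5241
v = 300 μL / 3.5241 = 85.1 μL

85.1 μL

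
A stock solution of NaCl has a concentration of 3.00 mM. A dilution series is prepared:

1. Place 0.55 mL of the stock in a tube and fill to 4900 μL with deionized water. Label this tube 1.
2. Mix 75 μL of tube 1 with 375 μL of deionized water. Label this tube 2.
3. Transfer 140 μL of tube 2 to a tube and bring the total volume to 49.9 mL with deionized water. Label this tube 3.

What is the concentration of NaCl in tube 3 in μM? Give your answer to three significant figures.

Step 1: 0.55 mL brought to 4900 μL → factor 4.9/0.55 = 8.9091
Step 2: 75 μL + 375 μL = 450 μL total → factor 450/75 = 6
Step 3: 140 μL brought to 49.9 mL → factor 49900/140 = 356.43
Overall dilution factor = 8.9091 × 6 × 356.43 = 19053
Final = 3.00 mM / 19053 = 0.0001575 mM = 0.157 μM

0.157 μM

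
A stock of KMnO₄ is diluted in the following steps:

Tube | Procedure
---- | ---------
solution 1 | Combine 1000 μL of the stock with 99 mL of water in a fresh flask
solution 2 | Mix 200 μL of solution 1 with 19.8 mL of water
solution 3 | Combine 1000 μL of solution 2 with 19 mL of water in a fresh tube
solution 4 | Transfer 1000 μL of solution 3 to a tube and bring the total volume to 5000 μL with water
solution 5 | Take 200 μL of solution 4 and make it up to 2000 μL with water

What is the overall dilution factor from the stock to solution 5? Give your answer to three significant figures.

1.00 × 10^7

Step 1: 1000 μL + 99 mL = 1 × 10^5 μL total → factor 1 × 10^5/1000 = 100
Step 2: 200 μL + 19.8 mL = 20000 μL total → factor 20000/200 = 100
Step 3: 1000 μL + 19 mL = 20000 μL total → factor 20000/1000 = 20
Step 4: 1000 μL brought to 5000 μL → factor 5000/1000 = 5
Step 5: 200 μL brought to 2000 μL → factor 2000/200 = 10
Overall dilution factor = 100 × 100 × 20 × 5 × 10 = 1 × 10^7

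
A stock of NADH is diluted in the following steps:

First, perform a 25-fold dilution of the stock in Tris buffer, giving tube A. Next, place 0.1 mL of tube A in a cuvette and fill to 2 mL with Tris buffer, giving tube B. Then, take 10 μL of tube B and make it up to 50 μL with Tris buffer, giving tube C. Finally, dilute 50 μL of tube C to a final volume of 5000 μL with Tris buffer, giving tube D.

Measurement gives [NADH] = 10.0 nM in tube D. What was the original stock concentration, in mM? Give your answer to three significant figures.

2.50 mM

Step 1: 25-fold → factor 25
Step 2: 0.1 mL brought to 2 mL → factor 2/0.1 = 20
Step 3: 10 μL brought to 50 μL → factor 50/10 = 5
Step 4: 50 μL brought to 5000 μL → factor 5000/50 = 100
Overall dilution factor = 25 × 20 × 5 × 100 = 2.5 × 10^5
Stock = 10.0 nM × 2.5 × 10^5 = 2.500 × 10^6 nM = 2.50 mM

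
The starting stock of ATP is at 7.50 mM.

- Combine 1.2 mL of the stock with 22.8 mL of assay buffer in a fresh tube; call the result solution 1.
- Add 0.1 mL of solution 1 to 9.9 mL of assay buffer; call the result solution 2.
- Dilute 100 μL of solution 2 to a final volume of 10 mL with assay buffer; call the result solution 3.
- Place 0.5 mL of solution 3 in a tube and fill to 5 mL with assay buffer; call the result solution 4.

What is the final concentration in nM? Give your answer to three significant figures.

3.75 nM

Step 1: 1.2 mL + 22.8 mL = 24 mL total → factor 24/1.2 = 20
Step 2: 0.1 mL + 9.9 mL = 10 mL total → factor 10/0.1 = 100
Step 3: 100 μL brought to 10 mL → factor 10000/100 = 100
Step 4: 0.5 mL brought to 5 mL → factor 5/0.5 = 10
Overall dilution factor = 20 × 100 × 100 × 10 = 2 × 10^6
Final = 7.50 mM / 2 × 10^6 = 3.750 × 10^-6 mM = 3.75 nM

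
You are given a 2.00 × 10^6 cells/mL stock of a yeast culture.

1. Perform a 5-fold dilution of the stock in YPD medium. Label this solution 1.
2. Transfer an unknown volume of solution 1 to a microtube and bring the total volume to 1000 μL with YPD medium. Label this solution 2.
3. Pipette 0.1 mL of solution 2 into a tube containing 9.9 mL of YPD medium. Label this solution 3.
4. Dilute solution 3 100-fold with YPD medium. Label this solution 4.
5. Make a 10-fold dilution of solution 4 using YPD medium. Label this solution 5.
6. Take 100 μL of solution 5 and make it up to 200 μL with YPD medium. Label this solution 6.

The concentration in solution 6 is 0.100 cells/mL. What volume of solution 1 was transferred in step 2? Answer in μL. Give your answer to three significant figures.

50.0 μL

Step 1: 5-fold → factor 5
Step 2: v brought to 1000 μL → factor = 1000 μL/v
Step 3: 0.1 mL + 9.9 mL = 10 mL total → factor 10/0.1 = 100
Step 4: 100-fold → factor 100
Step 5: 10-fold → factor 10
Step 6: 100 μL brought to 200 μL → factor 200/100 = 2
Product of known-step factors = 1 × 10^6
Overall factor = 2.00 × 10^6 cells/mL / (0.100 cells/mL) = 2 × 10^7
Step-2 factor = 2 × 10^7 / 1 × 10^6 = 20
v = 1000 μL / 20 = 50.0 μL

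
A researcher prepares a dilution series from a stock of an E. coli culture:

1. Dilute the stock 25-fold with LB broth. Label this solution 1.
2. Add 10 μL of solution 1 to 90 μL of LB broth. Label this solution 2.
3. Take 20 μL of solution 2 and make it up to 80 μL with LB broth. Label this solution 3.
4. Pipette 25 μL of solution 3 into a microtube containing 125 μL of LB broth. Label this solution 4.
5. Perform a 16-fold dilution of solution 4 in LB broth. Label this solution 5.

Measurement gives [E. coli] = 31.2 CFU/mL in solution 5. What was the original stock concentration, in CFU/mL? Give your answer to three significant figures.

3.00 × 10^6 CFU/mL

Step 1: 25-fold → factor 25
Step 2: 10 μL + 90 μL = 100 μL total → factor 100/10 = 10
Step 3: 20 μL brought to 80 μL → factor 80/20 = 4
Step 4: 25 μL + 125 μL = 150 μL total → factor 150/25 = 6
Step 5: 16-fold → factor 16
Overall dilution factor = 25 × 10 × 4 × 6 × 16 = 96000
Stock = 31.2 CFU/mL × 96000 = 3.00 × 10^6 CFU/mL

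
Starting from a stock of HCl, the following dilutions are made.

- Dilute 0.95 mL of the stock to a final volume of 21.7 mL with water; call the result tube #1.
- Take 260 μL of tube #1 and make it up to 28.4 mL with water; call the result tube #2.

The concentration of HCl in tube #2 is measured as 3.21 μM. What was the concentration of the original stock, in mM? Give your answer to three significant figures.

Step 1: 0.95 mL brought to 21.7 mL → factor 21.7/0.95 = 22.842
Step 2: 260 μL brought to 28.4 mL → factor 28400/260 = 109.23
Overall dilution factor = 22.842 × 109.23 = 2495.1
Stock = 3.21 μM × 2495.1 = 8009 μM = 8.01 mM

8.01 mM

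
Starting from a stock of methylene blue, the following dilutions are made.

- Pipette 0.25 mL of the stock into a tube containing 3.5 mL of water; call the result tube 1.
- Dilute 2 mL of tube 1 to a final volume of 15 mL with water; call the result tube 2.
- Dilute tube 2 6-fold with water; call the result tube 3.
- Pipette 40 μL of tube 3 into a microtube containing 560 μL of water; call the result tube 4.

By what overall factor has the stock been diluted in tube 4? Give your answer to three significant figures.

Step 1: 0.25 mL + 3.5 mL = 3.75 mL total → factor 3.75/0.25 = 15
Step 2: 2 mL brought to 15 mL → factor 15/2 = 7.5
Step 3: 6-fold → factor 6
Step 4: 40 μL + 560 μL = 600 μL total → factor 600/40 = 15
Overall dilution factor = 15 × 7.5 × 6 × 15 = 10125

1.01 × 10^4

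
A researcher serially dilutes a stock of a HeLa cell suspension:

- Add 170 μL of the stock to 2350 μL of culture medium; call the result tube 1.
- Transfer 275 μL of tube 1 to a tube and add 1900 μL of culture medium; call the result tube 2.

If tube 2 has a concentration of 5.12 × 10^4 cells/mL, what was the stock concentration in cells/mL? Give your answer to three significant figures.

6.00 × 10^6 cells/mL

Step 1: 170 μL + 2350 μL = 2520 μL total → factor 2520/170 = 14.824
Step 2: 275 μL + 1900 μL = 2175 μL total → factor 2175/275 = 7.9091
Overall dilution factor = 14.824 × 7.9091 = 117.24
Stock = 5.12 × 10^4 cells/mL × 117.24 = 6.00 × 10^6 cells/mL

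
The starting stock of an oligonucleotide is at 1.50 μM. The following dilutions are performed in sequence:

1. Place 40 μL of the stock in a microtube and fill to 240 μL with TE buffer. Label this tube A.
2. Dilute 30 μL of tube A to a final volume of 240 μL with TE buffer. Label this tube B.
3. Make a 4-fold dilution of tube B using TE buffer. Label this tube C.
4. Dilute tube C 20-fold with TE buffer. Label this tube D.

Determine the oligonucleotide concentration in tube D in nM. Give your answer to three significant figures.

0.391 nM

Step 1: 40 μL brought to 240 μL → factor 240/40 = 6
Step 2: 30 μL brought to 240 μL → factor 240/30 = 8
Step 3: 4-fold → factor 4
Step 4: 20-fold → factor 20
Overall dilution factor = 6 × 8 × 4 × 20 = 3840
Final = 1.50 μM / 3840 = 0.0003906 μM = 0.391 nM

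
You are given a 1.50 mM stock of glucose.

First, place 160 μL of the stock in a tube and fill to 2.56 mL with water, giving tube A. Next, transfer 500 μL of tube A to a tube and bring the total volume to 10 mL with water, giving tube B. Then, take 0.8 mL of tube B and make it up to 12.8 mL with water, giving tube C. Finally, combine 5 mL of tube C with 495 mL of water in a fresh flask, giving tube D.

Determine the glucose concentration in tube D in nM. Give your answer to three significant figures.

Step 1: 160 μL brought to 2.56 mL → factor 2560/160 = 16
Step 2: 500 μL brought to 10 mL → factor 10000/500 = 20
Step 3: 0.8 mL brought to 12.8 mL → factor 12.8/0.8 = 16
Step 4: 5 mL + 495 mL = 500 mL total → factor 500/5 = 100
Overall dilution factor = 16 × 20 × 16 × 100 = 5.12 × 10^5
Final = 1.50 mM / 5.12 × 10^5 = 2.930 × 10^-6 mM = 2.93 nM

2.93 nM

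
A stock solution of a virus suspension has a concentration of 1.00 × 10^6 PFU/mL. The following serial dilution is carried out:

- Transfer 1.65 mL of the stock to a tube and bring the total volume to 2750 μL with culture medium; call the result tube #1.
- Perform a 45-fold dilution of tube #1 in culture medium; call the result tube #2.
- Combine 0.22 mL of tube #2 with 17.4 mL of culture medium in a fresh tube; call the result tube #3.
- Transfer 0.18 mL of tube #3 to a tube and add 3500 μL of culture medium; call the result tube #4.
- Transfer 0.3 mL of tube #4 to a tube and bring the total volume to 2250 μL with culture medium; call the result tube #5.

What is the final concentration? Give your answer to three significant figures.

1.09 PFU/mL

Step 1: 1.65 mL brought to 2750 μL → factor 2.75/1.65 = 1.6667
Step 2: 45-fold → factor 45
Step 3: 0.22 mL + 17.4 mL = 17.62 mL total → factor 17.62/0.22 = 80.091
Step 4: 0.18 mL + 3500 μL = 3.68 mL total → factor 3.68/0.18 = 20.444
Step 5: 0.3 mL brought to 2250 μL → factor 2.25/0.3 = 7.5
Overall dilution factor = 1.6667 × 45 × 80.091 × 20.444 × 7.5 = 9.2105 × 10^5
Final = 1.00 × 10^6 PFU/mL / 9.2105 × 10^5 = 1.09 PFU/mL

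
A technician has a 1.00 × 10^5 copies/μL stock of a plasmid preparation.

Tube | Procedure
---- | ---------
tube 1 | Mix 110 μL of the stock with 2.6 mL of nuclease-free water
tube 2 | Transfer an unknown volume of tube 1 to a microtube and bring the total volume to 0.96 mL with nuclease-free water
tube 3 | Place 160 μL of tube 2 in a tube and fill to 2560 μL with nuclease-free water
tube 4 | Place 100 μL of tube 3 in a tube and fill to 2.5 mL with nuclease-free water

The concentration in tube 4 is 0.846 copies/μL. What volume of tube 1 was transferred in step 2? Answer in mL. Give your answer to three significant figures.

Step 1: 110 μL + 2.6 mL = 2710 μL total → factor 2710/110 = 24.636
Step 2: v brought to 0.96 mL → factor = 0.96 mL/v
Step 3: 160 μL brought to 2560 μL → factor 2560/160 = 16
Step 4: 100 μL brought to 2.5 mL → factor 2500/100 = 25
Product of known-step factors = 9854.5
Overall factor = 1.00 × 10^5 copies/μL / (0.846 copies/μL) = 1.182 × 10^5
Step-2 factor = 1.182 × 10^5 / 9854.5 = 11.995
v = 0.96 mL / 11.995 = 0.0800 mL

0.0800 mL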